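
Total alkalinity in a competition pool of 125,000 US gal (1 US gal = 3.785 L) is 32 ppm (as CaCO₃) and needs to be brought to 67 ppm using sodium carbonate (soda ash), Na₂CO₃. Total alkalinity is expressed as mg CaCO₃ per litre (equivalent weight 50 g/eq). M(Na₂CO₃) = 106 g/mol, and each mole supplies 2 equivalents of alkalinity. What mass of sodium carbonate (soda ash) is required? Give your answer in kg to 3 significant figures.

17.6 kg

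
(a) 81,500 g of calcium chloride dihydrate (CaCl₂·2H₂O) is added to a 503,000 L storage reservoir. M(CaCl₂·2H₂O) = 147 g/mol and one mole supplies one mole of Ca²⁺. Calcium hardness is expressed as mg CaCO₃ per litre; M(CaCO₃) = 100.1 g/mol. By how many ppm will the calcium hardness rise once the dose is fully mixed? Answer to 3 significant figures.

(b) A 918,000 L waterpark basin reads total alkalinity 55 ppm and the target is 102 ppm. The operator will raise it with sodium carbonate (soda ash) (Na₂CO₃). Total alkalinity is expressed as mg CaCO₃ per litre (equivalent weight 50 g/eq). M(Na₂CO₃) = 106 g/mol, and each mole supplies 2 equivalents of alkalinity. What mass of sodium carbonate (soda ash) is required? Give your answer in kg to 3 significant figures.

(a) 110 ppm; (b) 45.7 kg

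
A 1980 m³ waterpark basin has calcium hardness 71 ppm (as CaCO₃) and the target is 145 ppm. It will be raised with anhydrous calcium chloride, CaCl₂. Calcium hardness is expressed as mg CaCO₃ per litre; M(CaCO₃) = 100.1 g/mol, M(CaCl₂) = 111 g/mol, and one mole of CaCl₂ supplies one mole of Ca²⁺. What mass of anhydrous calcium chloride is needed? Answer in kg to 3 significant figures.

162 kg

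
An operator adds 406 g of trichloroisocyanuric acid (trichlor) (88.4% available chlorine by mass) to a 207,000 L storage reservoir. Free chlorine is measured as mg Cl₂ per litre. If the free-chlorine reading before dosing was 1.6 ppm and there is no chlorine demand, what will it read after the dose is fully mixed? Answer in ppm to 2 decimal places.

3.33 ppm

Available chlorine delivered: 406 g × 0.884 = 358.9 g as Cl₂.
Concentration rise: 358.9 g / 207,000 L = 1.734 mg/L = 1.73 ppm.
Final FC: 1.6 + 1.73 = 3.33 ppm.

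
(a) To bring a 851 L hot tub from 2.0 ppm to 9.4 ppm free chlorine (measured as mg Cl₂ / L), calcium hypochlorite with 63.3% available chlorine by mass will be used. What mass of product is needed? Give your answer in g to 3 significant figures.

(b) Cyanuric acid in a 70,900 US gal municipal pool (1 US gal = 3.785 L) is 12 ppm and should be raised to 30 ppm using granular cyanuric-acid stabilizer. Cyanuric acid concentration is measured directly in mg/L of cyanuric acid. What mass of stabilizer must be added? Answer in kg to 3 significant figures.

(a) 9.95 g; (b) 4.83 kg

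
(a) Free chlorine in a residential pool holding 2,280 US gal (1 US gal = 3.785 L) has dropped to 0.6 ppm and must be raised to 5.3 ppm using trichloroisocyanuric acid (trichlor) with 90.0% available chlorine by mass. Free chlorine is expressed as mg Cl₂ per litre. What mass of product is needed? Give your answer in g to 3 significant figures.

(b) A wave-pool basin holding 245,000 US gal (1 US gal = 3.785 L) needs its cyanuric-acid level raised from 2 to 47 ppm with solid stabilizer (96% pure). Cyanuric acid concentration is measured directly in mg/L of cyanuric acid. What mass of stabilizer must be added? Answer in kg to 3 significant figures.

(a) 45.1 g; (b) 43.5 kg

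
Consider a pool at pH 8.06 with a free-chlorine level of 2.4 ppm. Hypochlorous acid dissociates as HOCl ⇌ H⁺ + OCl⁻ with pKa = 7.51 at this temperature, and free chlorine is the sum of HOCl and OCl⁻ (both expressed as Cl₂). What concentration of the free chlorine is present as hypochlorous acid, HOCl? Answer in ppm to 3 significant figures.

0.528 ppm

[OCl⁻]/[HOCl] = 10^(pH − pKa) = 10^(8.06 − 7.51) = 10^0.55 = 3.548.
Fraction as HOCl = 1 / (1 + 3.548) = 0.2199.
HOCl = 0.2199 × 2.4 ppm = 0.5277 ppm.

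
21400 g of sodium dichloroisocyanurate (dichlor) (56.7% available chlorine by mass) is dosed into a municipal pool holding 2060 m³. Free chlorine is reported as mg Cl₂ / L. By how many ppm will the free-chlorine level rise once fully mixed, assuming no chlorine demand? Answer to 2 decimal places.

5.89 ppm

Volume: 2060 m³ = 2,060,000 L.
Available chlorine delivered: 21,400 g × 0.567 = 12,130 g as Cl₂.
Concentration rise: 12,130 g / 2,060,000 L = 5.89 mg/L = 5.89 ppm.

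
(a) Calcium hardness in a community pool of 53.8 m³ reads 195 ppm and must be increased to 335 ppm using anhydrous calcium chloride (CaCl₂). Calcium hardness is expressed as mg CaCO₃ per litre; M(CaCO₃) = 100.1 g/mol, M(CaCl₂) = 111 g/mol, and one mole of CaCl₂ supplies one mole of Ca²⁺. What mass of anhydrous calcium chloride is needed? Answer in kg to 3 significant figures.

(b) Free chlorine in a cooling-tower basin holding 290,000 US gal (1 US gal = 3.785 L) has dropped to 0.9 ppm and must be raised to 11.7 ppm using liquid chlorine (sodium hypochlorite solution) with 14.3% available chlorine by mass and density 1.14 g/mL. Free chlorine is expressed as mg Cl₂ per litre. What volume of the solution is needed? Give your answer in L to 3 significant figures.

(a) 8.35 kg; (b) 72.7 L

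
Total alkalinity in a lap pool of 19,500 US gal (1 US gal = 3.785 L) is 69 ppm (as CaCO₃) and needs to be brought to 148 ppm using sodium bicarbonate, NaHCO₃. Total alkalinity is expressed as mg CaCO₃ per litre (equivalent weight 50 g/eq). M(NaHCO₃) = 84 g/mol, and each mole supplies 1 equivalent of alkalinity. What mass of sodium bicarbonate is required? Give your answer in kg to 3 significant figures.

Volume: 19,500 US gal × 3.785 L/gal = 73,808 L.
Alkalinity to add: (148 − 69) = 79 mg/L as CaCO₃ × 73,808 L = 5831 g as CaCO₃.
Equivalents: 5831 g ÷ 50 g/eq = 116.6 eq.
NaHCO₃ supplies 1 eq per mole → 116.6 mol.
Mass: 116.6 mol × 84 g/mol = 9796 g.

9.80 kg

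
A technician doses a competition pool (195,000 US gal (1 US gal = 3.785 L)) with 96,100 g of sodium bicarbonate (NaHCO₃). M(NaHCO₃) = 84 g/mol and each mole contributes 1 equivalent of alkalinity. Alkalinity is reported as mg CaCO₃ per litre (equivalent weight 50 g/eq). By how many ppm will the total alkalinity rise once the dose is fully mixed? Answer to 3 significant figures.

77.5 ppm

Volume: 195,000 US gal × 3.785 L/gal = 738,075 L.
Moles of NaHCO₃: 96,100 g ÷ 84 g/mol = 1144 mol → 1144 eq of alkalinity.
As CaCO₃: 1144 eq × 50 g/eq = 57,200 g.
Rise: 57,200 g / 738,075 L × 1000 = 77.5 mg/L.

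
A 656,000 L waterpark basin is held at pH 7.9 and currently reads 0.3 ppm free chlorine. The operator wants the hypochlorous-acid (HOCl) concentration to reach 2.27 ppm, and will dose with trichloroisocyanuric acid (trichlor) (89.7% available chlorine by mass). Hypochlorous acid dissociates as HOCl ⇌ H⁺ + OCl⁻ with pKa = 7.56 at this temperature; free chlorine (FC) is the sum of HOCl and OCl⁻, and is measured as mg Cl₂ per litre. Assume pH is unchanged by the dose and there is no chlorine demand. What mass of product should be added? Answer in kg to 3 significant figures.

5.07 kg

[OCl⁻]/[HOCl] = 10^(pH − pKa) = 10^(7.9 − 7.56) = 2.188; fraction as HOCl = 1/(1 + 2.188) = 0.3137.
Free chlorine required for 2.27 ppm HOCl: 2.27 / 0.3137 = 7.236 ppm.
FC to add: 7.236 − 0.3 = 6.936 mg/L as Cl₂.
Cl₂ equivalent: 6.936 mg/L × 656,000 L = 4550 g.
Product at 89.7% available Cl: 4550 / 0.897 = 5073 g.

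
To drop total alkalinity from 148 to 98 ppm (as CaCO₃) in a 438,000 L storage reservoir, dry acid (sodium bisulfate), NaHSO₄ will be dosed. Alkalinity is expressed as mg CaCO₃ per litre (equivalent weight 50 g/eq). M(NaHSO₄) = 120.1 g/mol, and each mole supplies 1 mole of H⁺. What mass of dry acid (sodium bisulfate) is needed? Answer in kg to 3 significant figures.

52.6 kg

Alkalinity to neutralize: (148 − 98) = 50 mg/L as CaCO₃ × 438,000 L = 21,900 g as CaCO₃.
Equivalents of H⁺ required: 21,900 ÷ 50 g/eq = 438 eq = 438 mol NaHSO₄.
Mass of NaHSO₄: 438 × 120.1 = 52,600 g.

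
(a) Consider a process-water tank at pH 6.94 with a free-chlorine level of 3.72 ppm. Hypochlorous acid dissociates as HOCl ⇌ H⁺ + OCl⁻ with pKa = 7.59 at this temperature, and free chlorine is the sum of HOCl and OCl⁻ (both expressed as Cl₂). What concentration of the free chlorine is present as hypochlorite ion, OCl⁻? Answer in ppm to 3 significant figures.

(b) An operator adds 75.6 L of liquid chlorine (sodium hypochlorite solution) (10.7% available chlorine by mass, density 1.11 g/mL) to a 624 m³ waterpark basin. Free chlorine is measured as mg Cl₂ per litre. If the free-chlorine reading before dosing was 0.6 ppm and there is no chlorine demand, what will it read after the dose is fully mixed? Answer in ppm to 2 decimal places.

(a) [OCl⁻]/[HOCl] = 10^(pH − pKa) = 10^(6.94 − 7.59) = 10^-0.65 = 0.2239.
(a) Fraction as HOCl = 1 / (1 + 0.2239) = 0.8171.
(a) OCl⁻ = (1 − 0.8171) × 3.72 ppm = 0.6805 ppm.

(b) Volume: 624 m³ = 624,000 L.
(b) Mass of solution: 75.6 L × 1000 mL/L × 1.11 g/mL = 83,920 g.
(b) Available chlorine delivered: 83,920 g × 0.107 = 8979 g as Cl₂.
(b) Concentration rise: 8979 g / 624,000 L = 14.39 mg/L = 14.39 ppm.
(b) Final FC: 0.6 + 14.39 = 14.99 ppm.

(a) 0.680 ppm; (b) 14.99 ppm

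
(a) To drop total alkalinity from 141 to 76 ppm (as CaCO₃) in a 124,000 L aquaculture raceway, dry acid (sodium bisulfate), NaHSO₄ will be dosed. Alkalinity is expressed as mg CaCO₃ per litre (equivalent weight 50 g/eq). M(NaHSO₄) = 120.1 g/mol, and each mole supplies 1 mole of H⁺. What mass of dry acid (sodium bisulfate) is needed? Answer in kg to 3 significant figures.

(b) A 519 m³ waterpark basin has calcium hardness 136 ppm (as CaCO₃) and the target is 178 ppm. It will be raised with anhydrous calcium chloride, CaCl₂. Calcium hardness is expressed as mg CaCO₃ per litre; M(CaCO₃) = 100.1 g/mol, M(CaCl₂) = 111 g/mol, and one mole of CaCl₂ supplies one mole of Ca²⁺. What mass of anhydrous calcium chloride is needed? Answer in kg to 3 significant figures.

(a) 19.4 kg; (b) 24.2 kg

(a) Alkalinity to neutralize: (141 − 76) = 65 mg/L as CaCO₃ × 124,000 L = 8060 g as CaCO₃.
(a) Equivalents of H⁺ required: 8060 ÷ 50 g/eq = 161.2 eq = 161.2 mol NaHSO₄.
(a) Mass of NaHSO₄: 161.2 × 120.1 = 19,360 g.

(b) Volume: 519 m³ = 519,000 L.
(b) Hardness to add: (178 − 136) = 42 mg/L as CaCO₃ × 519,000 L = 21,800 g as CaCO₃.
(b) Moles of Ca²⁺ (1 mol Ca²⁺ ≡ 1 mol CaCO₃): 21,800 / 100.1 g/mol = 217.8 mol.
(b) Mass of CaCl₂: 217.8 × 111 = 24,170 g.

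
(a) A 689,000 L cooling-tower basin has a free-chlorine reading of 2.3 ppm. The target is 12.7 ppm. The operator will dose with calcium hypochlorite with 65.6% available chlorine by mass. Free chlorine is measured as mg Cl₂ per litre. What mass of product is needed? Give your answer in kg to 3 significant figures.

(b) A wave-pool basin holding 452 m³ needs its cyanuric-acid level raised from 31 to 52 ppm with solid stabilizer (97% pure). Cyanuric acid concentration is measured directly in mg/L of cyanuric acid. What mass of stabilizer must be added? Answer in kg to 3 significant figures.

(a) Chlorine deficit: 12.7 − 2.3 = 10.4 ppm = 10.4 mg/L as Cl₂.
(a) Cl₂ equivalent needed: 10.4 mg/L × 689,000 L = 7,166,000 mg = 7166 g.
(a) Product at 65.6% available chlorine: 7166 / 0.656 = 10,920 g.

(b) Volume: 452 m³ = 452,000 L.
(b) CYA to add: (52 − 31) = 21 mg/L × 452,000 L = 9492 g cyanuric acid.
(b) At 97% purity: 9492 / 0.97 = 9786 g product.

(a) 10.9 kg; (b) 9.79 kg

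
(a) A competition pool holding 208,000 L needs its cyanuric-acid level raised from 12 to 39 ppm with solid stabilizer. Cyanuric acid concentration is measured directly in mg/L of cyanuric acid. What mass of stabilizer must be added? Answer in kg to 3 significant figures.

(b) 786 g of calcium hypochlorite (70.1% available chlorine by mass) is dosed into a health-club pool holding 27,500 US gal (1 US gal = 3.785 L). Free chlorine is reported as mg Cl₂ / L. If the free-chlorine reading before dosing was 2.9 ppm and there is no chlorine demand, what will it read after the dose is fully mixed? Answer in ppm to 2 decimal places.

(a) CYA to add: (39 − 12) = 27 mg/L × 208,000 L = 5616 g cyanuric acid.

(b) Volume: 27,500 US gal × 3.785 L/gal = 104,088 L.
(b) Available chlorine delivered: 786 g × 0.701 = 551 g as Cl₂.
(b) Concentration rise: 551 g / 104,088 L = 5.293 mg/L = 5.29 ppm.
(b) Final FC: 2.9 + 5.29 = 8.19 ppm.

(a) 5.62 kg; (b) 8.19 ppm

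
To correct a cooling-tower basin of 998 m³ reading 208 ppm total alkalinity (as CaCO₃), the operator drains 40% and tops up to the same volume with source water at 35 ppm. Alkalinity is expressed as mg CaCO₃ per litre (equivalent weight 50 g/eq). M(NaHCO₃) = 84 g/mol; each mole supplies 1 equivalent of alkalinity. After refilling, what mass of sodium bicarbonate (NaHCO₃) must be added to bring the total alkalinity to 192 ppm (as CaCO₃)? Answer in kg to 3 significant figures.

Volume: 998 m³ = 998,000 L.
After draining 40% and refilling: 208 × 0.60 + 35 × 0.40 = 138.8 ppm.
Deficit to target: 192 − 138.8 = 53.2 mg/L.
As CaCO₃: 53.2 mg/L × 998,000 L = 53,090 g; ÷ 50 g/eq ÷ 1 = 1062 mol NaHCO₃.
Mass: 1062 × 84 = 89,200 g.

89.2 kg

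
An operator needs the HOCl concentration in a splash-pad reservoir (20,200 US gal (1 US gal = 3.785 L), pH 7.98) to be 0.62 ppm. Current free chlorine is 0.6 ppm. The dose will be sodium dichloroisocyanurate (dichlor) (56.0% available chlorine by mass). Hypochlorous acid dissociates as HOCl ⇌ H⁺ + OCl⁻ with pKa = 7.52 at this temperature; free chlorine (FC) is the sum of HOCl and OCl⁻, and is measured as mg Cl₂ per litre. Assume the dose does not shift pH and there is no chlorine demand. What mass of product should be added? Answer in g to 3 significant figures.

Volume: 20,200 US gal × 3.785 L/gal = 76,457 L.
[OCl⁻]/[HOCl] = 10^(pH − pKa) = 10^(7.98 − 7.52) = 2.884; fraction as HOCl = 1/(1 + 2.884) = 0.2575.
Free chlorine required for 0.62 ppm HOCl: 0.62 / 0.2575 = 2.408 ppm.
FC to add: 2.408 − 0.6 = 1.808 mg/L as Cl₂.
Cl₂ equivalent: 1.808 mg/L × 76,457 L = 138.2 g.
Product at 56.0% available Cl: 138.2 / 0.56 = 246.9 g.

247 g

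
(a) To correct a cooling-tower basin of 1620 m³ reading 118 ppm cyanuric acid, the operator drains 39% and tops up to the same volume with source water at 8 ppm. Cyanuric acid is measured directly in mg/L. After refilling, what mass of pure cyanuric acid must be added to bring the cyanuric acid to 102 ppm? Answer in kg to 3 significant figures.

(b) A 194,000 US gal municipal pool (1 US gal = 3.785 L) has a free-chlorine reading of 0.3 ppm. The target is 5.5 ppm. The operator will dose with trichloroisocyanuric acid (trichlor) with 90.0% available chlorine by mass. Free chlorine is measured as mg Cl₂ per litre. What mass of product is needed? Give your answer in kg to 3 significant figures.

(a) Volume: 1620 m³ = 1,620,000 L.
(a) After draining 39% and refilling: 118 × 0.61 + 8 × 0.39 = 75.1 ppm.
(a) Deficit to target: 102 − 75.1 = 26.9 mg/L.
(a) Mass: 26.9 mg/L × 1,620,000 L = 43,580 g cyanuric acid.

(b) Volume: 194,000 US gal × 3.785 L/gal = 734,290 L.
(b) Chlorine deficit: 5.5 − 0.3 = 5.2 ppm = 5.2 mg/L as Cl₂.
(b) Cl₂ equivalent needed: 5.2 mg/L × 734,290 L = 3,818,000 mg = 3818 g.
(b) Product at 90.0% available chlorine: 3818 / 0.9 = 4243 g.

(a) 43.6 kg; (b) 4.24 kg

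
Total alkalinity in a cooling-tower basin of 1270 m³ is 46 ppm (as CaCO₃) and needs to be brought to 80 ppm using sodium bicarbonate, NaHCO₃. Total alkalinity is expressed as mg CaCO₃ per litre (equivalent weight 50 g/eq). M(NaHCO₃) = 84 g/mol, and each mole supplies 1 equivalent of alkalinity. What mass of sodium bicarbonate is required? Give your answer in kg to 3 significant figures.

72.5 kg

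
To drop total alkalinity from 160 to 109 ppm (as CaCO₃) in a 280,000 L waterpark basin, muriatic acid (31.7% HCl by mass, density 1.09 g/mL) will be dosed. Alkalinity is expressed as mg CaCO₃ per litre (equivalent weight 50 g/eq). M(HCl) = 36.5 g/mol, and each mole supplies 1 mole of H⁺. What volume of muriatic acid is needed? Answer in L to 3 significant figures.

Alkalinity to neutralize: (160 − 109) = 51 mg/L as CaCO₃ × 280,000 L = 14,280 g as CaCO₃.
Equivalents of H⁺ required: 14,280 ÷ 50 g/eq = 285.6 eq = 285.6 mol HCl.
Mass of HCl: 285.6 × 36.5 = 10,420 g.
Mass of 31.7% solution: 10,420 / 0.317 = 32,880 g.
Volume: 32,880 g ÷ 1.09 g/mL = 30,170 mL.

30.2 L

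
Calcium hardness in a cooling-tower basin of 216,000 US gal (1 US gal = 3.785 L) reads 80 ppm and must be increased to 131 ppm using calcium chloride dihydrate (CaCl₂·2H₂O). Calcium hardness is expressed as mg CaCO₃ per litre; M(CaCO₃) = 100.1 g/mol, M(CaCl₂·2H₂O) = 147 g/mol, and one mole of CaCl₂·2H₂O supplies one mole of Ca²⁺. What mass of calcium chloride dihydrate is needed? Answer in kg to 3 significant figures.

Volume: 216,000 US gal × 3.785 L/gal = 817,560 L.
Hardness to add: (131 − 80) = 51 mg/L as CaCO₃ × 817,560 L = 41,700 g as CaCO₃.
Moles of Ca²⁺ (1 mol Ca²⁺ ≡ 1 mol CaCO₃): 41,700 / 100.1 g/mol = 416.5 mol.
Mass of CaCl₂·2H₂O: 416.5 × 147 = 61,230 g.

61.2 kg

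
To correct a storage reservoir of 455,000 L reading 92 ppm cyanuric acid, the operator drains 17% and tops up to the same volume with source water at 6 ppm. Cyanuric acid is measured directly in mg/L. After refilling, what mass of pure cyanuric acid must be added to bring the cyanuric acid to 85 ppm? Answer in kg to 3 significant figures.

3.47 kg

After draining 17% and refilling: 92 × 0.83 + 6 × 0.17 = 77.38 ppm.
Deficit to target: 85 − 77.38 = 7.62 mg/L.
Mass: 7.62 mg/L × 455,000 L = 3467 g cyanuric acid.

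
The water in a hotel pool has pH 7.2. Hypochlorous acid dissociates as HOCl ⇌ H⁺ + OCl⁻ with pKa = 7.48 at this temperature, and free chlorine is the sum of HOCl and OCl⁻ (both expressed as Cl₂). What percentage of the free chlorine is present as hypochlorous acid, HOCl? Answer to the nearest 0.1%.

[OCl⁻]/[HOCl] = 10^(pH − pKa) = 10^(7.2 − 7.48) = 10^-0.28 = 0.5248.
Fraction as HOCl = 1 / (1 + 0.5248) = 0.6558.

65.6%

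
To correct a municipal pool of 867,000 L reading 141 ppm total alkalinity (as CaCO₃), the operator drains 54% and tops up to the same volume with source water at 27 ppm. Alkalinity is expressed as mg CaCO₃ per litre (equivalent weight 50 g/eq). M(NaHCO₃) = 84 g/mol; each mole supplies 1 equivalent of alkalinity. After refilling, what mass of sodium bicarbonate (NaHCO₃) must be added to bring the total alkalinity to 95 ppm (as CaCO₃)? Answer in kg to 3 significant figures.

After draining 54% and refilling: 141 × 0.46 + 27 × 0.54 = 79.44 ppm.
Deficit to target: 95 − 79.44 = 15.56 mg/L.
As CaCO₃: 15.56 mg/L × 867,000 L = 13,490 g; ÷ 50 g/eq ÷ 1 = 269.8 mol NaHCO₃.
Mass: 269.8 × 84 = 22,660 g.

22.7 kg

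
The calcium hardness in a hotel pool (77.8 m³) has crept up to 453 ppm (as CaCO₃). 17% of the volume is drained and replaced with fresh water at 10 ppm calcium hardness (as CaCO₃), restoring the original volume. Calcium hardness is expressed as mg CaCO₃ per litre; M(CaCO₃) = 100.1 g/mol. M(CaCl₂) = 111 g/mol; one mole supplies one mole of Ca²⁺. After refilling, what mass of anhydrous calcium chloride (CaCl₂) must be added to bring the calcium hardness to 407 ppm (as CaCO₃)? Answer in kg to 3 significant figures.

2.53 kg

Volume: 77.8 m³ = 77,800 L.
After draining 17% and refilling: 453 × 0.83 + 10 × 0.17 = 377.69 ppm.
Deficit to target: 407 − 377.69 = 29.31 mg/L.
As CaCO₃: 29.31 mg/L × 77,800 L = 2280 g; ÷ 100.1 = 22.78 mol Ca²⁺.
Mass: 22.78 × 111 = 2529 g.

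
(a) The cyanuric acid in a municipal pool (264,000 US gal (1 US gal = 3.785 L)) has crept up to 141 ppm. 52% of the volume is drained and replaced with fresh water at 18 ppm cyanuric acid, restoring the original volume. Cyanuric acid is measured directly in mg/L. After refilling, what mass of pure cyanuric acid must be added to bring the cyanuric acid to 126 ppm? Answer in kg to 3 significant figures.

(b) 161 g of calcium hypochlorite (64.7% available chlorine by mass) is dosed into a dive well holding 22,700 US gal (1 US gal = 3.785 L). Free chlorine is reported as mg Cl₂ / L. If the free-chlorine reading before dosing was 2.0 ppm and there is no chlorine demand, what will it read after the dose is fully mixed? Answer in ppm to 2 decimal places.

(a) Volume: 264,000 US gal × 3.785 L/gal = 999,240 L.
(a) After draining 52% and refilling: 141 × 0.48 + 18 × 0.52 = 77.04 ppm.
(a) Deficit to target: 126 − 77.04 = 48.96 mg/L.
(a) Mass: 48.96 mg/L × 999,240 L = 48,920 g cyanuric acid.

(b) Volume: 22,700 US gal × 3.785 L/gal = 85,920 L.
(b) Available chlorine delivered: 161 g × 0.647 = 104.2 g as Cl₂.
(b) Concentration rise: 104.2 g / 85,920 L = 1.212 mg/L = 1.21 ppm.
(b) Final FC: 2.0 + 1.21 = 3.21 ppm.

(a) 48.9 kg; (b) 3.21 ppm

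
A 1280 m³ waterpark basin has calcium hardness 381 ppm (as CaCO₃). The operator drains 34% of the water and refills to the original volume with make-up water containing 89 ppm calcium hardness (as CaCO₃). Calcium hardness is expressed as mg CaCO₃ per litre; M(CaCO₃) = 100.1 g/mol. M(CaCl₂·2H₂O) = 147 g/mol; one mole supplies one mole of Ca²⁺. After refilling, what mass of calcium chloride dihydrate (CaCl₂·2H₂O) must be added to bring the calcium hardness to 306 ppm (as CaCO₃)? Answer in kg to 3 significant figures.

45.6 kg

Volume: 1280 m³ = 1,280,000 L.
After draining 34% and refilling: 381 × 0.66 + 89 × 0.34 = 281.72 ppm.
Deficit to target: 306 − 281.72 = 24.28 mg/L.
As CaCO₃: 24.28 mg/L × 1,280,000 L = 31,080 g; ÷ 100.1 = 310.5 mol Ca²⁺.
Mass: 310.5 × 147 = 45,640 g.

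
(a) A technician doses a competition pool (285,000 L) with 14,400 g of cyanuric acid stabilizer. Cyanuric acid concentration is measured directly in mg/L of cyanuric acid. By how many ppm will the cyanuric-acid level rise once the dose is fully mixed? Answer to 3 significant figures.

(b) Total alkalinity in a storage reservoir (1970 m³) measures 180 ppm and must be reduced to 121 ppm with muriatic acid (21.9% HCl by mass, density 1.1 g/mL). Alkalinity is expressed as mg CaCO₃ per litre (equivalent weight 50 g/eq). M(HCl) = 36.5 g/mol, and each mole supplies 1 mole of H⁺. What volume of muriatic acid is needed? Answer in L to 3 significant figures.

(a) Rise: 14,400 g / 285,000 L × 1000 = 50.53 mg/L.

(b) Volume: 1970 m³ = 1,970,000 L.
(b) Alkalinity to neutralize: (180 − 121) = 59 mg/L as CaCO₃ × 1,970,000 L = 116,200 g as CaCO₃.
(b) Equivalents of H⁺ required: 116,200 ÷ 50 g/eq = 2325 eq = 2325 mol HCl.
(b) Mass of HCl: 2325 × 36.5 = 84,850 g.
(b) Mass of 21.9% solution: 84,850 / 0.219 = 387,400 g.
(b) Volume: 387,400 g ÷ 1.1 g/mL = 352,200 mL.

(a) 50.5 ppm; (b) 352 L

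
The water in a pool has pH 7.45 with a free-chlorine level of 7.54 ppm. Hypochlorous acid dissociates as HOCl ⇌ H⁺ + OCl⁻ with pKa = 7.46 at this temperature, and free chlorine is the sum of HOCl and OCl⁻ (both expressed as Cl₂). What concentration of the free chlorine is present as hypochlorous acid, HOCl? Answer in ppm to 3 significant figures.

3.81 ppm

[OCl⁻]/[HOCl] = 10^(pH − pKa) = 10^(7.45 − 7.46) = 10^-0.01 = 0.9772.
Fraction as HOCl = 1 / (1 + 0.9772) = 0.5058.
HOCl = 0.5058 × 7.54 ppm = 3.813 ppm.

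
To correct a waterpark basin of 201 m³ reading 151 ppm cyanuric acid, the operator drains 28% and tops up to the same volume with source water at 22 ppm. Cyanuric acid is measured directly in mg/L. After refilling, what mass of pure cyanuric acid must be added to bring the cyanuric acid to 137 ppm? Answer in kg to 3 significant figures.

Volume: 201 m³ = 201,000 L.
After draining 28% and refilling: 151 × 0.72 + 22 × 0.28 = 114.88 ppm.
Deficit to target: 137 − 114.88 = 22.12 mg/L.
Mass: 22.12 mg/L × 201,000 L = 4446 g cyanuric acid.

4.45 kg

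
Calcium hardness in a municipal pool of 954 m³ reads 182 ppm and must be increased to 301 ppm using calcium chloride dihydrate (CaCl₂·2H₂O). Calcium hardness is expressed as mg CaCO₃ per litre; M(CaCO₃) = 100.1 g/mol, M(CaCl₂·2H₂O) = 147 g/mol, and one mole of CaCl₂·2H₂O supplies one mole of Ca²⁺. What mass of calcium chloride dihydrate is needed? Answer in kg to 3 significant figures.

167 kg

Volume: 954 m³ = 954,000 L.
Hardness to add: (301 − 182) = 119 mg/L as CaCO₃ × 954,000 L = 113,500 g as CaCO₃.
Moles of Ca²⁺ (1 mol Ca²⁺ ≡ 1 mol CaCO₃): 113,500 / 100.1 g/mol = 1134 mol.
Mass of CaCl₂·2H₂O: 1134 × 147 = 166,700 g.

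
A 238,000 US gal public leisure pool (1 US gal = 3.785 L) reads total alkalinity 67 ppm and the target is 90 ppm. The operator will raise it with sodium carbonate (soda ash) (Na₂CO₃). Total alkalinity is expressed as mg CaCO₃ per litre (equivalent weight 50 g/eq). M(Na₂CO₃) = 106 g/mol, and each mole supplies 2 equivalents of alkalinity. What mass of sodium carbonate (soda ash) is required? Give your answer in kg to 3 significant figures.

Volume: 238,000 US gal × 3.785 L/gal = 900,830 L.
Alkalinity to add: (90 − 67) = 23 mg/L as CaCO₃ × 900,830 L = 20,720 g as CaCO₃.
Equivalents: 20,720 g ÷ 50 g/eq = 414.4 eq.
Each mole of Na₂CO₃ supplies 2 eq, so 414.4 / 2 = 207.2 mol.
Mass: 207.2 mol × 106 g/mol = 21,960 g.

22.0 kg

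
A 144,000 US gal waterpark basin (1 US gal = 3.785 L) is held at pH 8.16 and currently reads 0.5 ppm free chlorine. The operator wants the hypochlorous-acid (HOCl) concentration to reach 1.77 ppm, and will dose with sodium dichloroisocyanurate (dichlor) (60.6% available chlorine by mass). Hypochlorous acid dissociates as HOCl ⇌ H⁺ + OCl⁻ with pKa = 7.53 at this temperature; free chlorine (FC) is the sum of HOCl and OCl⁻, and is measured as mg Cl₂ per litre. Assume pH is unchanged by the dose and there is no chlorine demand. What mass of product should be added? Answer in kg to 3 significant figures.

Volume: 144,000 US gal × 3.785 L/gal = 545,040 L.
[OCl⁻]/[HOCl] = 10^(pH − pKa) = 10^(8.16 − 7.53) = 4.266; fraction as HOCl = 1/(1 + 4.266) = 0.1899.
Free chlorine required for 1.77 ppm HOCl: 1.77 / 0.1899 = 9.32 ppm.
FC to add: 9.32 − 0.5 = 8.82 mg/L as Cl₂.
Cl₂ equivalent: 8.82 mg/L × 545,040 L = 4808 g.
Product at 60.6% available Cl: 4808 / 0.606 = 7933 g.

7.93 kg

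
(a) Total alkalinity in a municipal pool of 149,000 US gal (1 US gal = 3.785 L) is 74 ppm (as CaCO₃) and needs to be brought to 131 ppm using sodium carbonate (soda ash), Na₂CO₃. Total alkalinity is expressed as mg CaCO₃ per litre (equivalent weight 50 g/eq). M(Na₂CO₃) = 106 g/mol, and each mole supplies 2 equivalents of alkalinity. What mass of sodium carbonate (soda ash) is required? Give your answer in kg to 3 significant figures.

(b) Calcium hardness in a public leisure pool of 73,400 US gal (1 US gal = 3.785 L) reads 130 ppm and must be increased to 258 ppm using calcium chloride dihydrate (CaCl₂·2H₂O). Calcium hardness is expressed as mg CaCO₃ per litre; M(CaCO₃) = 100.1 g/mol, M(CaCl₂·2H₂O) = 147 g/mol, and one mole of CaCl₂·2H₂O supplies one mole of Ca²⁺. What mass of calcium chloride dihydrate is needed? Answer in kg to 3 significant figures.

(a) Volume: 149,000 US gal × 3.785 L/gal = 563,965 L.
(a) Alkalinity to add: (131 − 74) = 57 mg/L as CaCO₃ × 563,965 L = 32,150 g as CaCO₃.
(a) Equivalents: 32,150 g ÷ 50 g/eq = 642.9 eq.
(a) Each mole of Na₂CO₃ supplies 2 eq, so 642.9 / 2 = 321.5 mol.
(a) Mass: 321.5 mol × 106 g/mol = 34,070 g.

(b) Volume: 73,400 US gal × 3.785 L/gal = 277,819 L.
(b) Hardness to add: (258 − 130) = 128 mg/L as CaCO₃ × 277,819 L = 35,560 g as CaCO₃.
(b) Moles of Ca²⁺ (1 mol Ca²⁺ ≡ 1 mol CaCO₃): 35,560 / 100.1 g/mol = 355.3 mol.
(b) Mass of CaCl₂·2H₂O: 355.3 × 147 = 52,220 g.

(a) 34.1 kg; (b) 52.2 kg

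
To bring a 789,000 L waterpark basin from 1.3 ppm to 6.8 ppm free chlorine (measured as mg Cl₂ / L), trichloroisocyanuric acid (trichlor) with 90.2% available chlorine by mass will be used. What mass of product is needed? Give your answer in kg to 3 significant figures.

4.81 kg

Chlorine deficit: 6.8 − 1.3 = 5.5 ppm = 5.5 mg/L as Cl₂.
Cl₂ equivalent needed: 5.5 mg/L × 789,000 L = 4,340,000 mg = 4340 g.
Product at 90.2% available chlorine: 4340 / 0.902 = 4811 g.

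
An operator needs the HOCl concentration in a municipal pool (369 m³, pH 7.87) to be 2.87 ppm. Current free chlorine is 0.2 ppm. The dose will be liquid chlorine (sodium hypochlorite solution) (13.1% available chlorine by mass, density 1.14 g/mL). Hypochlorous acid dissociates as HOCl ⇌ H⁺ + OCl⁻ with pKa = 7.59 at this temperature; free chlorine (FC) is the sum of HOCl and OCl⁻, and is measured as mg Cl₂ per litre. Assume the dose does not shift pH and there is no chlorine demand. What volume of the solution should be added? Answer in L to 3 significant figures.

Volume: 369 m³ = 369,000 L.
[OCl⁻]/[HOCl] = 10^(pH − pKa) = 10^(7.87 − 7.59) = 1.905; fraction as HOCl = 1/(1 + 1.905) = 0.3442.
Free chlorine required for 2.87 ppm HOCl: 2.87 / 0.3442 = 8.339 ppm.
FC to add: 8.339 − 0.2 = 8.139 mg/L as Cl₂.
Cl₂ equivalent: 8.139 mg/L × 369,000 L = 3003 g.
Product at 13.1% available Cl: 3003 / 0.131 = 22,920 g.
Volume: 22,920 g ÷ 1.14 g/mL = 20,110 mL.

20.1 L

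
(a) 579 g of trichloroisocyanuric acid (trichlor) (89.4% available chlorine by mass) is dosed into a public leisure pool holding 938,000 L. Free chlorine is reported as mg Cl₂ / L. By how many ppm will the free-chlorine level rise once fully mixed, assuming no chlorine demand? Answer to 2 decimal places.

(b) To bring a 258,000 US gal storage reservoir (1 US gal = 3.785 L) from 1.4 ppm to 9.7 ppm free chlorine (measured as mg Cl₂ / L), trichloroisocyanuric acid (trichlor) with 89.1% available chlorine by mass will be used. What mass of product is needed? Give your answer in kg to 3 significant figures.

(a) Available chlorine delivered: 579 g × 0.894 = 517.6 g as Cl₂.
(a) Concentration rise: 517.6 g / 938,000 L = 0.5518 mg/L = 0.55 ppm.

(b) Volume: 258,000 US gal × 3.785 L/gal = 976,530 L.
(b) Chlorine deficit: 9.7 − 1.4 = 8.3 ppm = 8.3 mg/L as Cl₂.
(b) Cl₂ equivalent needed: 8.3 mg/L × 976,530 L = 8,105,000 mg = 8105 g.
(b) Product at 89.1% available chlorine: 8105 / 0.891 = 9097 g.

(a) 0.55 ppm; (b) 9.10 kg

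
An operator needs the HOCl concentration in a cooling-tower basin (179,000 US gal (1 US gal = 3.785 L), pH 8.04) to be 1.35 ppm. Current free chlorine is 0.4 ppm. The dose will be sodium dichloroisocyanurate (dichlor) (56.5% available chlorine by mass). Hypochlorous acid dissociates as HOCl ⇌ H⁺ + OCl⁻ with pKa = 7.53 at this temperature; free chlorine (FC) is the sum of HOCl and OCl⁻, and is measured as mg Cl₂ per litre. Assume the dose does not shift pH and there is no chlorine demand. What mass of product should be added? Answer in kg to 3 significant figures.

6.38 kg

Volume: 179,000 US gal × 3.785 L/gal = 677,515 L.
[OCl⁻]/[HOCl] = 10^(pH − pKa) = 10^(8.04 − 7.53) = 3.236; fraction as HOCl = 1/(1 + 3.236) = 0.2361.
Free chlorine required for 1.35 ppm HOCl: 1.35 / 0.2361 = 5.719 ppm.
FC to add: 5.719 − 0.4 = 5.319 mg/L as Cl₂.
Cl₂ equivalent: 5.319 mg/L × 677,515 L = 3603 g.
Product at 56.5% available Cl: 3603 / 0.565 = 6378 g.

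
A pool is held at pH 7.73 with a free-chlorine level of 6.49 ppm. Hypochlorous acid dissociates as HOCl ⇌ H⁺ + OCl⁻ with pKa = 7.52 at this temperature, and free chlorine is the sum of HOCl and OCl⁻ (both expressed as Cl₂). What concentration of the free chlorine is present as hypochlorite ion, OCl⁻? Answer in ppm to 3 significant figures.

[OCl⁻]/[HOCl] = 10^(pH − pKa) = 10^(7.73 − 7.52) = 10^0.21 = 1.622.
Fraction as HOCl = 1 / (1 + 1.622) = 0.3814.
OCl⁻ = (1 − 0.3814) × 6.49 ppm = 4.015 ppm.

4.01 ppm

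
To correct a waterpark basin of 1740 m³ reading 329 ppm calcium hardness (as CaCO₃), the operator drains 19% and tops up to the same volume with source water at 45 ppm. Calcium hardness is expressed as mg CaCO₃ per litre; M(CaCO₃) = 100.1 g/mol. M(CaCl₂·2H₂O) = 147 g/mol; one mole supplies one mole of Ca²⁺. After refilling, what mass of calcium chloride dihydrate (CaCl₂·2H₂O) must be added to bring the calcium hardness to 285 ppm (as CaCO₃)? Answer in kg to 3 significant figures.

25.5 kg

Volume: 1740 m³ = 1,740,000 L.
After draining 19% and refilling: 329 × 0.81 + 45 × 0.19 = 275.04 ppm.
Deficit to target: 285 − 275.04 = 9.96 mg/L.
As CaCO₃: 9.96 mg/L × 1,740,000 L = 17,330 g; ÷ 100.1 = 173.1 mol Ca²⁺.
Mass: 173.1 × 147 = 25,450 g.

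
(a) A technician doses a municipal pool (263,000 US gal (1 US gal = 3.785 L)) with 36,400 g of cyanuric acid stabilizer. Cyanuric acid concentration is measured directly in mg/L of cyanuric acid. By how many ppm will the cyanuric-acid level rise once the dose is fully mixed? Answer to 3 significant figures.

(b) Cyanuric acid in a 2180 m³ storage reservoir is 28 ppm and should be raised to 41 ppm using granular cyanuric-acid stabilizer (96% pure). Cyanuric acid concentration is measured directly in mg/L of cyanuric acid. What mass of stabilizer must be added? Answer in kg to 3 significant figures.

(a) 36.6 ppm; (b) 29.5 kg

(a) Volume: 263,000 US gal × 3.785 L/gal = 995,455 L.
(a) Rise: 36,400 g / 995,455 L × 1000 = 36.57 mg/L.

(b) Volume: 2180 m³ = 2,180,000 L.
(b) CYA to add: (41 − 28) = 13 mg/L × 2,180,000 L = 28,340 g cyanuric acid.
(b) At 96% purity: 28,340 / 0.96 = 29,520 g product.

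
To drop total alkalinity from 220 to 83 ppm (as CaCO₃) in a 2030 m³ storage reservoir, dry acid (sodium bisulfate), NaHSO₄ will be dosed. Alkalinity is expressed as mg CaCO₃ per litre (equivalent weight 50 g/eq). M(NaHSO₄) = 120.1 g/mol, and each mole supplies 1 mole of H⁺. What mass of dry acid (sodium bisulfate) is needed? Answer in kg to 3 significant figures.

Volume: 2030 m³ = 2,030,000 L.
Alkalinity to neutralize: (220 − 83) = 137 mg/L as CaCO₃ × 2,030,000 L = 278,100 g as CaCO₃.
Equivalents of H⁺ required: 278,100 ÷ 50 g/eq = 5562 eq = 5562 mol NaHSO₄.
Mass of NaHSO₄: 5562 × 120.1 = 668,000 g.

668 kg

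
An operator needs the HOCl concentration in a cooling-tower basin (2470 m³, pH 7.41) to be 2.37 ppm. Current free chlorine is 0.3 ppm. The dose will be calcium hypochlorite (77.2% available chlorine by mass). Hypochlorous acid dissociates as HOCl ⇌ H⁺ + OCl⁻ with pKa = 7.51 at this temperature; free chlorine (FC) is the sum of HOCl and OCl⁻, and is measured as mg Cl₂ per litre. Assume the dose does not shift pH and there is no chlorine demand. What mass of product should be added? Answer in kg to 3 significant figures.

Volume: 2470 m³ = 2,470,000 L.
[OCl⁻]/[HOCl] = 10^(pH − pKa) = 10^(7.41 − 7.51) = 0.7943; fraction as HOCl = 1/(1 + 0.7943) = 0.5573.
Free chlorine required for 2.37 ppm HOCl: 2.37 / 0.5573 = 4.253 ppm.
FC to add: 4.253 − 0.3 = 3.953 mg/L as Cl₂.
Cl₂ equivalent: 3.953 mg/L × 2,470,000 L = 9763 g.
Product at 77.2% available Cl: 9763 / 0.772 = 12,650 g.

12.6 kg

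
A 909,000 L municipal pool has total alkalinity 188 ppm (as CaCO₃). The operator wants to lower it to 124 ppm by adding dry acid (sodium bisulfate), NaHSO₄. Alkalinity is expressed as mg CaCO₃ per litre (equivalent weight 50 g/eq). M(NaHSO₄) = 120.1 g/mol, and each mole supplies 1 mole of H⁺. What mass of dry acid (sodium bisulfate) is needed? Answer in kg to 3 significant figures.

140 kg

Alkalinity to neutralize: (188 − 124) = 64 mg/L as CaCO₃ × 909,000 L = 58,180 g as CaCO₃.
Equivalents of H⁺ required: 58,180 ÷ 50 g/eq = 1164 eq = 1164 mol NaHSO₄.
Mass of NaHSO₄: 1164 × 120.1 = 139,700 g.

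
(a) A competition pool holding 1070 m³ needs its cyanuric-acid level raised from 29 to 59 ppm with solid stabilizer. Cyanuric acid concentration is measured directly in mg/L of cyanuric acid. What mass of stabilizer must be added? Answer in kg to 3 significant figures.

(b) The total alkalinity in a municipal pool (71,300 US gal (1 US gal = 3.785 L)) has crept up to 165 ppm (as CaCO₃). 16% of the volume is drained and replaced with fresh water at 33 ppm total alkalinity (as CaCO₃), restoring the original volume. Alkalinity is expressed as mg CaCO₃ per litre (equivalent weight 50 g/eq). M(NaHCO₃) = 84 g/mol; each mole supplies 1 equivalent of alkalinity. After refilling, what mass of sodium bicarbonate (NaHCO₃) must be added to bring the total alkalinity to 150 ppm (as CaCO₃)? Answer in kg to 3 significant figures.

(a) 32.1 kg; (b) 2.77 kg

(a) Volume: 1070 m³ = 1,070,000 L.
(a) CYA to add: (59 − 29) = 30 mg/L × 1,070,000 L = 32,100 g cyanuric acid.

(b) Volume: 71,300 US gal × 3.785 L/gal = 269,870 L.
(b) After draining 16% and refilling: 165 × 0.84 + 33 × 0.16 = 143.88 ppm.
(b) Deficit to target: 150 − 143.88 = 6.12 mg/L.
(b) As CaCO₃: 6.12 mg/L × 269,870 L = 1652 g; ÷ 50 g/eq ÷ 1 = 33.03 mol NaHCO₃.
(b) Mass: 33.03 × 84 = 2775 g.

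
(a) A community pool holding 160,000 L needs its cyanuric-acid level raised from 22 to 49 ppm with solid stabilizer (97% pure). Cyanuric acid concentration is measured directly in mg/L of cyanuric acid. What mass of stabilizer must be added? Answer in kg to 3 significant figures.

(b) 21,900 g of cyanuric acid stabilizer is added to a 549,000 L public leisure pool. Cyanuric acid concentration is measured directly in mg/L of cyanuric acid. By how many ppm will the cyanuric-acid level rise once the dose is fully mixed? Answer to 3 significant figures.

(a) 4.45 kg; (b) 39.9 ppm

(a) CYA to add: (49 − 22) = 27 mg/L × 160,000 L = 4320 g cyanuric acid.
(a) At 97% purity: 4320 / 0.97 = 4454 g product.

(b) Rise: 21,900 g / 549,000 L × 1000 = 39.89 mg/L.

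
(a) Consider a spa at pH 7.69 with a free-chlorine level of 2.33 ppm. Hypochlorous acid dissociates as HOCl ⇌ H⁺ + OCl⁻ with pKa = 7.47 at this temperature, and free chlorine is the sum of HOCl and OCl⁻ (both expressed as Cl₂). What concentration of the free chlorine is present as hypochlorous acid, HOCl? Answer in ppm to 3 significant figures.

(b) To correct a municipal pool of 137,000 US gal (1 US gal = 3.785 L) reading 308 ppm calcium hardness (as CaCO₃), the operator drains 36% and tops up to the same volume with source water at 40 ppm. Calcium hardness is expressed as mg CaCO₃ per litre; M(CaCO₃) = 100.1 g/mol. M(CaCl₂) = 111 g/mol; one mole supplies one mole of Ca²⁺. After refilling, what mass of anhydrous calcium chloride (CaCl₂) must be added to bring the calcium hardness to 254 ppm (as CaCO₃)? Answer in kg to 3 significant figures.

(a) 0.876 ppm; (b) 24.4 kg

(a) [OCl⁻]/[HOCl] = 10^(pH − pKa) = 10^(7.69 − 7.47) = 10^0.22 = 1.66.
(a) Fraction as HOCl = 1 / (1 + 1.66) = 0.376.
(a) HOCl = 0.376 × 2.33 ppm = 0.8761 ppm.

(b) Volume: 137,000 US gal × 3.785 L/gal = 518,545 L.
(b) After draining 36% and refilling: 308 × 0.64 + 40 × 0.36 = 211.52 ppm.
(b) Deficit to target: 254 − 211.52 = 42.48 mg/L.
(b) As CaCO₃: 42.48 mg/L × 518,545 L = 22,030 g; ÷ 100.1 = 220.1 mol Ca²⁺.
(b) Mass: 220.1 × 111 = 24,430 g.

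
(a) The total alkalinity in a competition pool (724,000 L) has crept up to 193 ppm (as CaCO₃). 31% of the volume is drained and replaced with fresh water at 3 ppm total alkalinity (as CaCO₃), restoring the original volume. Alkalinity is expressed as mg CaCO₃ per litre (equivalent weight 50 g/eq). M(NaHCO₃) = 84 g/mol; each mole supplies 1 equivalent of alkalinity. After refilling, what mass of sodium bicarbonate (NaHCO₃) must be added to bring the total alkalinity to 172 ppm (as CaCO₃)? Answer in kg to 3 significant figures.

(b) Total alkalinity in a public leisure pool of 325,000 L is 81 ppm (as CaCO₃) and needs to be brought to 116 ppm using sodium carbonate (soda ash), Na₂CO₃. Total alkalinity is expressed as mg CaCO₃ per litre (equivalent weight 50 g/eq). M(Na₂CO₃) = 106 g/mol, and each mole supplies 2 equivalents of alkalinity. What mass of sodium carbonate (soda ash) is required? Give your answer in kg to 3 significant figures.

(a) 46.1 kg; (b) 12.1 kg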